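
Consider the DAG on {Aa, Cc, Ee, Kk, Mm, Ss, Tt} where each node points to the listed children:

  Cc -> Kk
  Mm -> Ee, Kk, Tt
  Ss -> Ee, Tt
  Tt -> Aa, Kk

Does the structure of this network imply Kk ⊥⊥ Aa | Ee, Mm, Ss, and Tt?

Yes

There are 3 undirected paths between Kk and Aa; checking each against the conditioning set {Ee, Mm, Ss, Tt}:
Path 1: Kk ← Tt → Aa
  Tt is a fork here and Tt is conditioned on, so the path is blocked at Tt.
Path 2: Kk ← Mm → Ee ← Ss → Tt → Aa
  Mm is a fork here and Mm is conditioned on, so the path is blocked at Mm.
Path 3: Kk ← Mm → Tt → Aa
  Mm is a fork here and Mm is conditioned on, so the path is blocked at Mm.
Every path is blocked, so Kk and Aa are d-separated given {Ee, Mm, Ss, Tt}.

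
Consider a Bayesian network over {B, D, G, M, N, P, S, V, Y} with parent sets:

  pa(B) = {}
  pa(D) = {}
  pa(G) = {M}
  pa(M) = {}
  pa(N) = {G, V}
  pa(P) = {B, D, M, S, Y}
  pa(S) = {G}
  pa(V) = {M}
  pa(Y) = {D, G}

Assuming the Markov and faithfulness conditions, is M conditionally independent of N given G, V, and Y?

Yes

Enumerating the 5 paths from M to N and testing each for blocking by {G, V, Y}:
Path 1: M → P ← Y ← G → N
  P is a collider here and neither P nor any of its descendants is conditioned on, so the collider stays closed — the path is blocked at P.
Path 2: M → P ← D → Y ← G → N
  P is a collider here and neither P nor any of its descendants is conditioned on, so the collider stays closed — the path is blocked at P.
Path 3: M → P ← S ← G → N
  P is a collider here and neither P nor any of its descendants is conditioned on, so the collider stays closed — the path is blocked at P.
Path 4: M → V → N
  V is a chain here and V is conditioned on, so the path is blocked at V.
Path 5: M → G → N
  G is a chain here and G is conditioned on, so the path is blocked at G.
Since every path is blocked, d-separation holds.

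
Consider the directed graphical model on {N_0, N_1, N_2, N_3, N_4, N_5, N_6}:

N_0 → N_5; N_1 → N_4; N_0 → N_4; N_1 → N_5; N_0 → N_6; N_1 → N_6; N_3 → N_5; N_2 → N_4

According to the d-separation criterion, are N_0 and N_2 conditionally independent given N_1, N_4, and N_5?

3 paths connect N_0 and N_2; each must be blocked for d-separation to hold:
Path 1: N_0 → N_5 ← N_1 → N_4 ← N_2
  N_1 is a fork here and N_1 is conditioned on, so the path is blocked at N_1.
Path 2: N_0 → N_4 ← N_2
  N_4 is a collider and N_4 is conditioned on, which opens it — no node blocks this path, so it is active.
Path 3: N_0 → N_6 ← N_1 → N_4 ← N_2
  N_6 is a collider here and neither N_6 nor any of its descendants is conditioned on, so the collider stays closed — the path is blocked at N_6.
At least one path is unblocked, so d-separation fails.

No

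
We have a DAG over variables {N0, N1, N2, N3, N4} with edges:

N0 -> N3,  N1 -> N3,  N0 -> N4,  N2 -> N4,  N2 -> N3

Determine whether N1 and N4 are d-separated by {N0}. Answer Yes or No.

There are 2 undirected paths between N1 and N4; checking each against the conditioning set {N0}:
Path 1: N1 → N3 ← N2 → N4
  N3 is a collider here and neither N3 nor any of its descendants is conditioned on, so the collider stays closed — the path is blocked at N3.
Path 2: N1 → N3 ← N0 → N4
  N3 is a collider here and neither N3 nor any of its descendants is conditioned on, so the collider stays closed — the path is blocked at N3.
Since every path is blocked, d-separation holds.

Yes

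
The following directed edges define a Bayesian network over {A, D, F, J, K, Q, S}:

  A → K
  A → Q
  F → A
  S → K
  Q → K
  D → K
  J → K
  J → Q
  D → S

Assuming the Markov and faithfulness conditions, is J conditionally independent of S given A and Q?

Yes — J and S are d-separated given {A, Q}.

Enumerating the 6 paths from J to S and testing each for blocking by {A, Q}:
Path 1: J → Q → K ← S
  Q is a chain here and Q is conditioned on, so the path is blocked at Q.
Path 2: J → Q → K ← D → S
  Q is a chain here and Q is conditioned on, so the path is blocked at Q.
Path 3: J → Q ← A → K ← S
  A is a fork here and A is conditioned on, so the path is blocked at A.
Path 4: J → Q ← A → K ← D → S
  A is a fork here and A is conditioned on, so the path is blocked at A.
Path 5: J → K ← S
  K is a collider here and neither K nor any of its descendants is conditioned on, so the collider stays closed — the path is blocked at K.
Path 6: J → K ← D → S
  K is a collider here and neither K nor any of its descendants is conditioned on, so the collider stays closed — the path is blocked at K.
Every path is blocked, so J and S are d-separated given {A, Q}.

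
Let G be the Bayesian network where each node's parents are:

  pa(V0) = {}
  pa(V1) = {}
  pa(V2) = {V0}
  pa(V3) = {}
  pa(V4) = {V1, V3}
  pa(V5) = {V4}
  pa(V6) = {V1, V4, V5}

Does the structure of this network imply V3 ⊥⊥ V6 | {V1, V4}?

There are 3 undirected paths between V3 and V6; checking each against the conditioning set {V1, V4}:
Path 1: V3 → V4 → V6
  V4 is a chain here and V4 is conditioned on, so the path is blocked at V4.
Path 2: V3 → V4 → V5 → V6
  V4 is a chain here and V4 is conditioned on, so the path is blocked at V4.
Path 3: V3 → V4 ← V1 → V6
  V1 is a fork here and V1 is conditioned on, so the path is blocked at V1.
All paths are blocked; V3 ⊥ V6 | {V1, V4} holds.

Yes — V3 and V6 are d-separated given {V1, V4}.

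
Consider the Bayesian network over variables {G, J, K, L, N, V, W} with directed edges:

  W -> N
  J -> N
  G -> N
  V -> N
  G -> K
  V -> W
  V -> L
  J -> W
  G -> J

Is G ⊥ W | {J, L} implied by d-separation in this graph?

Yes

We examine all 6 paths between G and W:
  1. G → N ← W — N:collider[blocks] ⇒ blocked
  2. G → N ← V → W — N:collider[blocks]; V:fork[open] ⇒ blocked
  3. G → N ← J → W — N:collider[blocks]; J:fork[blocks] ⇒ blocked
  4. G → J → W — J:chain[blocks] ⇒ blocked
  5. G → J → N ← W — J:chain[blocks]; N:collider[blocks] ⇒ blocked
  6. G → J → N ← V → W — J:chain[blocks]; N:collider[blocks]; V:fork[open] ⇒ blocked
Since every path is blocked, d-separation holds.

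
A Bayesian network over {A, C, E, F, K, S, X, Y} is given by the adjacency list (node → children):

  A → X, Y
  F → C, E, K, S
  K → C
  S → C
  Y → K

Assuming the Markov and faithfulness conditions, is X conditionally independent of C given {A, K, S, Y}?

3 paths connect X and C; each must be blocked for d-separation to hold:
Path 1: X ← A → Y → K → C
  A is a fork here and A is conditioned on, so the path is blocked at A.
Path 2: X ← A → Y → K ← F → C
  A is a fork here and A is conditioned on, so the path is blocked at A.
Path 3: X ← A → Y → K ← F → S → C
  A is a fork here and A is conditioned on, so the path is blocked at A.
All paths are blocked; X ⊥ C | {A, K, S, Y} holds.

Yes — X and C are d-separated given {A, K, S, Y}.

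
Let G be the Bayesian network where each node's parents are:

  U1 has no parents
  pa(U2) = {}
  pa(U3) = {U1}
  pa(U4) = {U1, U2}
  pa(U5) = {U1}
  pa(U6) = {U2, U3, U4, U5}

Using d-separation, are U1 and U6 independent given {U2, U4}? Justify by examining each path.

No

We examine all 4 paths between U1 and U6:
Path 1: U1 → U5 → U6
  U5 is a chain and U5 is not conditioned on — no node blocks this path, so it is active.
Path 2: U1 → U4 ← U2 → U6
  U2 is a fork here and U2 is conditioned on, so the path is blocked at U2.
Path 3: U1 → U4 → U6
  U4 is a chain here and U4 is conditioned on, so the path is blocked at U4.
Path 4: U1 → U3 → U6
  U3 is a chain and U3 is not conditioned on — no node blocks this path, so it is active.
Since the path U1 → U5 → U6 is active, U1 and U6 are not d-separated given {U2, U4}.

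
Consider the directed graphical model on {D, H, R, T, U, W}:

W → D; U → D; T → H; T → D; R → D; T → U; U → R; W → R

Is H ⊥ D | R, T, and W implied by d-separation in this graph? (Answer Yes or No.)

There are 4 undirected paths between H and D; checking each against the conditioning set {R, T, W}:
Path 1: H ← T → D
  T is a fork here and T is conditioned on, so the path is blocked at T.
Path 2: H ← T → U → D
  T is a fork here and T is conditioned on, so the path is blocked at T.
Path 3: H ← T → U → R ← W → D
  T is a fork here and T is conditioned on, so the path is blocked at T.
Path 4: H ← T → U → R → D
  T is a fork here and T is conditioned on, so the path is blocked at T.
Since every path is blocked, d-separation holds.

Yes — H and D are d-separated given {R, T, W}.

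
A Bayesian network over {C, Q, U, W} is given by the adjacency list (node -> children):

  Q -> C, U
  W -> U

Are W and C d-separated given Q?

Yes

There is one path between W and C:
Path 1: W → U ← Q → C
  U is a collider here and neither U nor any of its descendants is conditioned on, so the collider stays closed — the path is blocked at U.
Every path is blocked, so W and C are d-separated given {Q}.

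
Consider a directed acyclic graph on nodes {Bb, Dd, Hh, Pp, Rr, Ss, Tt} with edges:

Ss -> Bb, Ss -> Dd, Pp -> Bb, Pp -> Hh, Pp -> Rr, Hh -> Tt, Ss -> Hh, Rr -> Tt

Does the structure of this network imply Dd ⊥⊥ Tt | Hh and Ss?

Yes

There are 4 undirected paths between Dd and Tt; checking each against the conditioning set {Hh, Ss}:
Path 1: Dd ← Ss → Hh → Tt
  Ss is a fork here and Ss is conditioned on, so the path is blocked at Ss.
Path 2: Dd ← Ss → Hh ← Pp → Rr → Tt
  Ss is a fork here and Ss is conditioned on, so the path is blocked at Ss.
Path 3: Dd ← Ss → Bb ← Pp → Hh → Tt
  Ss is a fork here and Ss is conditioned on, so the path is blocked at Ss.
Path 4: Dd ← Ss → Bb ← Pp → Rr → Tt
  Ss is a fork here and Ss is conditioned on, so the path is blocked at Ss.
All paths are blocked; Dd ⊥ Tt | {Hh, Ss} holds.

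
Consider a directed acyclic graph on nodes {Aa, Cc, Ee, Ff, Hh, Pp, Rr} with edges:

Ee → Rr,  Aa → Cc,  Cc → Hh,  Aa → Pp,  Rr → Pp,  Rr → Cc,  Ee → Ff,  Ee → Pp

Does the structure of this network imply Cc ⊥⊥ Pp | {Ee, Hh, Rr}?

No

3 paths connect Cc and Pp; each must be blocked for d-separation to hold:
  1. Cc ← Aa → Pp — Aa:fork[open] ⇒ active
  2. Cc ← Rr → Pp — Rr:fork[blocks] ⇒ blocked
  3. Cc ← Rr ← Ee → Pp — Rr:chain[blocks]; Ee:fork[blocks] ⇒ blocked
Since the path Cc ← Aa → Pp is active, Cc and Pp are not d-separated given {Ee, Hh, Rr}.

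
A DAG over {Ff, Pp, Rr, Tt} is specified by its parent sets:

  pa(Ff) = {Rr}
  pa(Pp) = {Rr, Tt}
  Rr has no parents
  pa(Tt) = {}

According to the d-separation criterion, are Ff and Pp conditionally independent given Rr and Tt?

There is one path between Ff and Pp:
Path 1: Ff ← Rr → Pp
  Rr is a fork here and Rr is conditioned on, so the path is blocked at Rr.
Every path is blocked, so Ff and Pp are d-separated given {Rr, Tt}.

Yes — Ff and Pp are d-separated given {Rr, Tt}.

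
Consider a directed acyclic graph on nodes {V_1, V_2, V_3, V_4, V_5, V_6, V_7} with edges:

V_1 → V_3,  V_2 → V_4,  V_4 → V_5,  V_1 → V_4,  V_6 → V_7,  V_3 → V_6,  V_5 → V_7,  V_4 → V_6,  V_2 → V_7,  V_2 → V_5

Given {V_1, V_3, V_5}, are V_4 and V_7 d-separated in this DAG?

No — V_4 and V_7 are not d-separated given {V_1, V_3, V_5}.

6 paths connect V_4 and V_7; each must be blocked for d-separation to hold:
Path 1: V_4 → V_6 → V_7
  V_6 is a chain and V_6 is not conditioned on — no node blocks this path, so it is active.
Path 2: V_4 ← V_2 → V_7
  V_2 is a fork and V_2 is not conditioned on — no node blocks this path, so it is active.
Path 3: V_4 ← V_2 → V_5 → V_7
  V_5 is a chain here and V_5 is conditioned on, so the path is blocked at V_5.
Path 4: V_4 ← V_1 → V_3 → V_6 → V_7
  V_1 is a fork here and V_1 is conditioned on, so the path is blocked at V_1.
Path 5: V_4 → V_5 ← V_2 → V_7
  V_5 is a collider and V_5 is conditioned on, which opens it; V_2 is a fork and V_2 is not conditioned on — no node blocks this path, so it is active.
Path 6: V_4 → V_5 → V_7
  V_5 is a chain here and V_5 is conditioned on, so the path is blocked at V_5.
Because an active path exists, V_4 and V_7 are not d-separated.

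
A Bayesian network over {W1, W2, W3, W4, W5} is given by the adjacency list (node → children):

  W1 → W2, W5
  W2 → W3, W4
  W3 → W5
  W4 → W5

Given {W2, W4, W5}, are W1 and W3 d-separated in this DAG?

There are 4 undirected paths between W1 and W3; checking each against the conditioning set {W2, W4, W5}:
  1. W1 → W5 ← W3 — W5:collider[open] ⇒ active
  2. W1 → W5 ← W4 ← W2 → W3 — W5:collider[open]; W4:chain[blocks]; W2:fork[blocks] ⇒ blocked
  3. W1 → W2 → W3 — W2:chain[blocks] ⇒ blocked
  4. W1 → W2 → W4 → W5 ← W3 — W2:chain[blocks]; W4:chain[blocks]; W5:collider[open] ⇒ blocked
Because an active path exists, W1 and W3 are not d-separated.

No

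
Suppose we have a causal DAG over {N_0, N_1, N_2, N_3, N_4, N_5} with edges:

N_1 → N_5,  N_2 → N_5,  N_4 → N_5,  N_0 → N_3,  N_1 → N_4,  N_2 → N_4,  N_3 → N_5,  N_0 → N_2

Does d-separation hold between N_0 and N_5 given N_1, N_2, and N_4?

4 paths connect N_0 and N_5; each must be blocked for d-separation to hold:
  1. N_0 → N_2 → N_5 — N_2:chain[blocks] ⇒ blocked
  2. N_0 → N_2 → N_4 → N_5 — N_2:chain[blocks]; N_4:chain[blocks] ⇒ blocked
  3. N_0 → N_2 → N_4 ← N_1 → N_5 — N_2:chain[blocks]; N_4:collider[open]; N_1:fork[blocks] ⇒ blocked
  4. N_0 → N_3 → N_5 — N_3:chain[open] ⇒ active
At least one path is unblocked, so d-separation fails.

No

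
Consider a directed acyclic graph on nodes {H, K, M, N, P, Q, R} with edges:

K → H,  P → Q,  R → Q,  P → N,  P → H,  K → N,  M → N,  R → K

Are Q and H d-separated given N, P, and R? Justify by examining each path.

Yes

There are 4 undirected paths between Q and H; checking each against the conditioning set {N, P, R}:
Path 1: Q ← P → H
  P is a fork here and P is conditioned on, so the path is blocked at P.
Path 2: Q ← P → N ← K → H
  P is a fork here and P is conditioned on, so the path is blocked at P.
Path 3: Q ← R → K → H
  R is a fork here and R is conditioned on, so the path is blocked at R.
Path 4: Q ← R → K → N ← P → H
  R is a fork here and R is conditioned on, so the path is blocked at R.
Every path is blocked, so Q and H are d-separated given {N, P, R}.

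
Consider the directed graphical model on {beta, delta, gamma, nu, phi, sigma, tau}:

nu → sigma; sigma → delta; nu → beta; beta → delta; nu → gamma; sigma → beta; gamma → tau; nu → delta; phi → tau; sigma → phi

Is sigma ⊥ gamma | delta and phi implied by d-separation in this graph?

We examine all 6 paths between sigma and gamma:
Path 1: sigma → delta ← nu → gamma
  delta is a collider and delta is conditioned on, which opens it; nu is a fork and nu is not conditioned on — no node blocks this path, so it is active.
Path 2: sigma → delta ← beta ← nu → gamma
  delta is a collider and delta is conditioned on, which opens it; beta is a chain and beta is not conditioned on; nu is a fork and nu is not conditioned on — no node blocks this path, so it is active.
Path 3: sigma → phi → tau ← gamma
  phi is a chain here and phi is conditioned on, so the path is blocked at phi.
Path 4: sigma ← nu → gamma
  nu is a fork and nu is not conditioned on — no node blocks this path, so it is active.
Path 5: sigma → beta → delta ← nu → gamma
  beta is a chain and beta is not conditioned on; delta is a collider and delta is conditioned on, which opens it; nu is a fork and nu is not conditioned on — no node blocks this path, so it is active.
Path 6: sigma → beta ← nu → gamma
  beta is a collider and its descendant delta is conditioned on, which opens it; nu is a fork and nu is not conditioned on — no node blocks this path, so it is active.
Since the path sigma → delta ← nu → gamma is active, sigma and gamma are not d-separated given {delta, phi}.

No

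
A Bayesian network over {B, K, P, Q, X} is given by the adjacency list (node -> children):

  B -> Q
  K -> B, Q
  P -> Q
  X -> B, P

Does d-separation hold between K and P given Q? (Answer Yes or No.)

No

4 paths connect K and P; each must be blocked for d-separation to hold:
Path 1: K → B ← X → P
  B is a collider and its descendant Q is conditioned on, which opens it; X is a fork and X is not conditioned on — no node blocks this path, so it is active.
Path 2: K → B → Q ← P
  B is a chain and B is not conditioned on; Q is a collider and Q is conditioned on, which opens it — no node blocks this path, so it is active.
Path 3: K → Q ← B ← X → P
  Q is a collider and Q is conditioned on, which opens it; B is a chain and B is not conditioned on; X is a fork and X is not conditioned on — no node blocks this path, so it is active.
Path 4: K → Q ← P
  Q is a collider and Q is conditioned on, which opens it — no node blocks this path, so it is active.
Since the path K → B ← X → P is active, K and P are not d-separated given {Q}.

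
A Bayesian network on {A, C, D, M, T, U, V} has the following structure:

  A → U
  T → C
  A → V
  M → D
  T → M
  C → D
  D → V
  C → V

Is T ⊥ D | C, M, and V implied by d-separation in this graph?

We examine all 3 paths between T and D:
Path 1: T → C → D
  C is a chain here and C is conditioned on, so the path is blocked at C.
Path 2: T → C → V ← D
  C is a chain here and C is conditioned on, so the path is blocked at C.
Path 3: T → M → D
  M is a chain here and M is conditioned on, so the path is blocked at M.
Since every path is blocked, d-separation holds.

Yes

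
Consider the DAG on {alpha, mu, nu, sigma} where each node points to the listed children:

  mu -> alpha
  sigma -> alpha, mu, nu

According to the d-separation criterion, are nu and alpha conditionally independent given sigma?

We examine all 2 paths between nu and alpha:
Path 1: nu ← sigma → alpha
  sigma is a fork here and sigma is conditioned on, so the path is blocked at sigma.
Path 2: nu ← sigma → mu → alpha
  sigma is a fork here and sigma is conditioned on, so the path is blocked at sigma.
All paths are blocked; nu ⊥ alpha | {sigma} holds.

Yes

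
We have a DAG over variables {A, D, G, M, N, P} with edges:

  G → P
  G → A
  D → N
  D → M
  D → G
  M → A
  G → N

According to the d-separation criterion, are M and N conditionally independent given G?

4 paths connect M and N; each must be blocked for d-separation to hold:
Path 1: M → A ← G → N
  A is a collider here and neither A nor any of its descendants is conditioned on, so the collider stays closed — the path is blocked at A.
Path 2: M → A ← G ← D → N
  A is a collider here and neither A nor any of its descendants is conditioned on, so the collider stays closed — the path is blocked at A.
Path 3: M ← D → N
  D is a fork and D is not conditioned on — no node blocks this path, so it is active.
Path 4: M ← D → G → N
  G is a chain here and G is conditioned on, so the path is blocked at G.
Because an active path exists, M and N are not d-separated.

No — M and N are not d-separated given {G}.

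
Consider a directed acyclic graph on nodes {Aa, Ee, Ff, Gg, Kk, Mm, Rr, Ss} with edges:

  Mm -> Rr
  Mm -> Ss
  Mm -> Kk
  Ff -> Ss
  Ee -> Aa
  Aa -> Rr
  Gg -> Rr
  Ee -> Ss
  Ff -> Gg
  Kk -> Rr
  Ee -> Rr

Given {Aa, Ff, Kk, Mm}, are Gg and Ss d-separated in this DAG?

Yes — Gg and Ss are d-separated given {Aa, Ff, Kk, Mm}.

There are 5 undirected paths between Gg and Ss; checking each against the conditioning set {Aa, Ff, Kk, Mm}:
  1. Gg ← Ff → Ss — Ff:fork[blocks] ⇒ blocked
  2. Gg → Rr ← Ee → Ss — Rr:collider[blocks]; Ee:fork[open] ⇒ blocked
  3. Gg → Rr ← Aa ← Ee → Ss — Rr:collider[blocks]; Aa:chain[blocks]; Ee:fork[open] ⇒ blocked
  4. Gg → Rr ← Kk ← Mm → Ss — Rr:collider[blocks]; Kk:chain[blocks]; Mm:fork[blocks] ⇒ blocked
  5. Gg → Rr ← Mm → Ss — Rr:collider[blocks]; Mm:fork[blocks] ⇒ blocked
All paths are blocked; Gg ⊥ Ss | {Aa, Ff, Kk, Mm} holds.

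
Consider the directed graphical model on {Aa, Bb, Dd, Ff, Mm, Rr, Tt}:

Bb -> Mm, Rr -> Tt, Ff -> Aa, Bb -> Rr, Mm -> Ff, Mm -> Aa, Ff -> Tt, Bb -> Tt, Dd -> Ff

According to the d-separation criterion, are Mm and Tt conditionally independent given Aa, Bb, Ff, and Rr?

Yes

Enumerating the 4 paths from Mm to Tt and testing each for blocking by {Aa, Bb, Ff, Rr}:
Path 1: Mm → Ff → Tt
  Ff is a chain here and Ff is conditioned on, so the path is blocked at Ff.
Path 2: Mm → Aa ← Ff → Tt
  Ff is a fork here and Ff is conditioned on, so the path is blocked at Ff.
Path 3: Mm ← Bb → Tt
  Bb is a fork here and Bb is conditioned on, so the path is blocked at Bb.
Path 4: Mm ← Bb → Rr → Tt
  Bb is a fork here and Bb is conditioned on, so the path is blocked at Bb.
Since every path is blocked, d-separation holds.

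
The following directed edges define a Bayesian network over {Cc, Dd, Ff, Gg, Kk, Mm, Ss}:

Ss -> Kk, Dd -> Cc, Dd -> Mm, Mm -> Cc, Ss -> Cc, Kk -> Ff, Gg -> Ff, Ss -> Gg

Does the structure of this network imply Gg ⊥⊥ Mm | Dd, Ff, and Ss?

Enumerating the 4 paths from Gg to Mm and testing each for blocking by {Dd, Ff, Ss}:
Path 1: Gg ← Ss → Cc ← Dd → Mm
  Ss is a fork here and Ss is conditioned on, so the path is blocked at Ss.
Path 2: Gg ← Ss → Cc ← Mm
  Ss is a fork here and Ss is conditioned on, so the path is blocked at Ss.
Path 3: Gg → Ff ← Kk ← Ss → Cc ← Dd → Mm
  Ss is a fork here and Ss is conditioned on, so the path is blocked at Ss.
Path 4: Gg → Ff ← Kk ← Ss → Cc ← Mm
  Ss is a fork here and Ss is conditioned on, so the path is blocked at Ss.
All paths are blocked; Gg ⊥ Mm | {Dd, Ff, Ss} holds.

Yes — Gg and Mm are d-separated given {Dd, Ff, Ss}.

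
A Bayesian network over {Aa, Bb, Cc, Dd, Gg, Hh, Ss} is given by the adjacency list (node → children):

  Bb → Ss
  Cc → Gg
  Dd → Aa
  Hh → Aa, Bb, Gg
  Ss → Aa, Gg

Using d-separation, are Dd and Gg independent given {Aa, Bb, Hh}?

No — Dd and Gg are not d-separated given {Aa, Bb, Hh}.

There are 4 undirected paths between Dd and Gg; checking each against the conditioning set {Aa, Bb, Hh}:
Path 1: Dd → Aa ← Hh → Gg
  Hh is a fork here and Hh is conditioned on, so the path is blocked at Hh.
Path 2: Dd → Aa ← Hh → Bb → Ss → Gg
  Hh is a fork here and Hh is conditioned on, so the path is blocked at Hh.
Path 3: Dd → Aa ← Ss → Gg
  Aa is a collider and Aa is conditioned on, which opens it; Ss is a fork and Ss is not conditioned on — no node blocks this path, so it is active.
Path 4: Dd → Aa ← Ss ← Bb ← Hh → Gg
  Bb is a chain here and Bb is conditioned on, so the path is blocked at Bb.
At least one path is unblocked, so d-separation fails.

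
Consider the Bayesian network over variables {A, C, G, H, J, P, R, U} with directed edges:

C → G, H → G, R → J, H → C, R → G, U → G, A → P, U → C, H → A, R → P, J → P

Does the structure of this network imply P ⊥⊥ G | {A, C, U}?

No

There are 5 undirected paths between P and G; checking each against the conditioning set {A, C, U}:
Path 1: P ← J ← R → G
  J is a chain and J is not conditioned on; R is a fork and R is not conditioned on — no node blocks this path, so it is active.
Path 2: P ← A ← H → G
  A is a chain here and A is conditioned on, so the path is blocked at A.
Path 3: P ← A ← H → C → G
  A is a chain here and A is conditioned on, so the path is blocked at A.
Path 4: P ← A ← H → C ← U → G
  A is a chain here and A is conditioned on, so the path is blocked at A.
Path 5: P ← R → G
  R is a fork and R is not conditioned on — no node blocks this path, so it is active.
At least one path is unblocked, so d-separation fails.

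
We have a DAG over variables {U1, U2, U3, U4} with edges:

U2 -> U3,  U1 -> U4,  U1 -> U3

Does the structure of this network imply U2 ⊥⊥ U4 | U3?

No

The only undirected path from U2 to U4 is:
Path 1: U2 → U3 ← U1 → U4
  U3 is a collider and U3 is conditioned on, which opens it; U1 is a fork and U1 is not conditioned on — no node blocks this path, so it is active.
Since the path U2 → U3 ← U1 → U4 is active, U2 and U4 are not d-separated given {U3}.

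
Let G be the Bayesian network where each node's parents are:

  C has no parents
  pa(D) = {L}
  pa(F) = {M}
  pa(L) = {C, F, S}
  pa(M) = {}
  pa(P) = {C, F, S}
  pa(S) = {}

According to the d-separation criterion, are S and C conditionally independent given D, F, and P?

4 paths connect S and C; each must be blocked for d-separation to hold:
Path 1: S → L ← F → P ← C
  F is a fork here and F is conditioned on, so the path is blocked at F.
Path 2: S → L ← C
  L is a collider and its descendant D is conditioned on, which opens it — no node blocks this path, so it is active.
Path 3: S → P ← F → L ← C
  F is a fork here and F is conditioned on, so the path is blocked at F.
Path 4: S → P ← C
  P is a collider and P is conditioned on, which opens it — no node blocks this path, so it is active.
At least one path is unblocked, so d-separation fails.

No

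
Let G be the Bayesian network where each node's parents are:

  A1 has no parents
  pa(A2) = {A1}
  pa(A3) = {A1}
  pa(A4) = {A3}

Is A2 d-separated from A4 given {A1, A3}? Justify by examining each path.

Yes

Only one path connects A2 and A4:
Path 1: A2 ← A1 → A3 → A4
  A1 is a fork here and A1 is conditioned on, so the path is blocked at A1.
Since every path is blocked, d-separation holds.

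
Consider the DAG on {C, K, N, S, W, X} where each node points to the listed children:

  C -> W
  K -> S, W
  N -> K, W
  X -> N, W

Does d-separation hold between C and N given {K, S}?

There are 3 undirected paths between C and N; checking each against the conditioning set {K, S}:
  1. C → W ← X → N — W:collider[blocks]; X:fork[open] ⇒ blocked
  2. C → W ← K ← N — W:collider[blocks]; K:chain[blocks] ⇒ blocked
  3. C → W ← N — W:collider[blocks] ⇒ blocked
Every path is blocked, so C and N are d-separated given {K, S}.

Yes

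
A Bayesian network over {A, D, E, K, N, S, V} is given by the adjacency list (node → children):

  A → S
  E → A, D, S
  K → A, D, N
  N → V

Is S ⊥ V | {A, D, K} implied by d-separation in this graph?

We examine all 4 paths between S and V:
Path 1: S ← A ← E → D ← K → N → V
  A is a chain here and A is conditioned on, so the path is blocked at A.
Path 2: S ← A ← K → N → V
  A is a chain here and A is conditioned on, so the path is blocked at A.
Path 3: S ← E → A ← K → N → V
  K is a fork here and K is conditioned on, so the path is blocked at K.
Path 4: S ← E → D ← K → N → V
  K is a fork here and K is conditioned on, so the path is blocked at K.
All paths are blocked; S ⊥ V | {A, D, K} holds.

Yes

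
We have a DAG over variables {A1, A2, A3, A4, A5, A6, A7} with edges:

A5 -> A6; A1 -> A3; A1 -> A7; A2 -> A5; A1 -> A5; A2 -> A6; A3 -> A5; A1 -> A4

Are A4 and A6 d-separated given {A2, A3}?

No

4 paths connect A4 and A6; each must be blocked for d-separation to hold:
Path 1: A4 ← A1 → A3 → A5 ← A2 → A6
  A3 is a chain here and A3 is conditioned on, so the path is blocked at A3.
Path 2: A4 ← A1 → A3 → A5 → A6
  A3 is a chain here and A3 is conditioned on, so the path is blocked at A3.
Path 3: A4 ← A1 → A5 ← A2 → A6
  A5 is a collider here and neither A5 nor any of its descendants is conditioned on, so the collider stays closed — the path is blocked at A5.
Path 4: A4 ← A1 → A5 → A6
  A1 is a fork and A1 is not conditioned on; A5 is a chain and A5 is not conditioned on — no node blocks this path, so it is active.
Because an active path exists, A4 and A6 are not d-separated.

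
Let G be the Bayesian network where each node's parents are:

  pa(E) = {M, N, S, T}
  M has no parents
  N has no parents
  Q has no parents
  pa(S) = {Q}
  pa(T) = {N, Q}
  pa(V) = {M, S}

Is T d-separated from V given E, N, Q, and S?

No — T and V are not d-separated given {E, N, Q, S}.

Enumerating the 6 paths from T to V and testing each for blocking by {E, N, Q, S}:
Path 1: T → E ← M → V
  E is a collider and E is conditioned on, which opens it; M is a fork and M is not conditioned on — no node blocks this path, so it is active.
Path 2: T → E ← S → V
  S is a fork here and S is conditioned on, so the path is blocked at S.
Path 3: T ← N → E ← M → V
  N is a fork here and N is conditioned on, so the path is blocked at N.
Path 4: T ← N → E ← S → V
  N is a fork here and N is conditioned on, so the path is blocked at N.
Path 5: T ← Q → S → E ← M → V
  Q is a fork here and Q is conditioned on, so the path is blocked at Q.
Path 6: T ← Q → S → V
  Q is a fork here and Q is conditioned on, so the path is blocked at Q.
Because an active path exists, T and V are not d-separated.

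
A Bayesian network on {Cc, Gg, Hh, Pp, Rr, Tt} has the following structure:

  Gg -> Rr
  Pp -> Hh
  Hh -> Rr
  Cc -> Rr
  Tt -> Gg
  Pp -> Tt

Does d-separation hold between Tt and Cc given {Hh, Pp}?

We examine all 2 paths between Tt and Cc:
  1. Tt → Gg → Rr ← Cc — Gg:chain[open]; Rr:collider[blocks] ⇒ blocked
  2. Tt ← Pp → Hh → Rr ← Cc — Pp:fork[blocks]; Hh:chain[blocks]; Rr:collider[blocks] ⇒ blocked
Every path is blocked, so Tt and Cc are d-separated given {Hh, Pp}.

Yes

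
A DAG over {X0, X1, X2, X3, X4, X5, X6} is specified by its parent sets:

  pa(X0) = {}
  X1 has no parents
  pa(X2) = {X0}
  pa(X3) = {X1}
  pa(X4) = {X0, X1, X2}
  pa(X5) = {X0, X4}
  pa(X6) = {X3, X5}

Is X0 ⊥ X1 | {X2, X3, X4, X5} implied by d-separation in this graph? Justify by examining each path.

No — X0 and X1 are not d-separated given {X2, X3, X4, X5}.

There are 6 undirected paths between X0 and X1; checking each against the conditioning set {X2, X3, X4, X5}:
Path 1: X0 → X4 ← X1
  X4 is a collider and X4 is conditioned on, which opens it — no node blocks this path, so it is active.
Path 2: X0 → X4 → X5 → X6 ← X3 ← X1
  X4 is a chain here and X4 is conditioned on, so the path is blocked at X4.
Path 3: X0 → X5 ← X4 ← X1
  X4 is a chain here and X4 is conditioned on, so the path is blocked at X4.
Path 4: X0 → X5 → X6 ← X3 ← X1
  X5 is a chain here and X5 is conditioned on, so the path is blocked at X5.
Path 5: X0 → X2 → X4 ← X1
  X2 is a chain here and X2 is conditioned on, so the path is blocked at X2.
Path 6: X0 → X2 → X4 → X5 → X6 ← X3 ← X1
  X2 is a chain here and X2 is conditioned on, so the path is blocked at X2.
At least one path is unblocked, so d-separation fails.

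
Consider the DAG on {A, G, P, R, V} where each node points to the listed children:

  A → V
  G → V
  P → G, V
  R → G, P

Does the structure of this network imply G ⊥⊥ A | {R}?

Yes

Enumerating the 3 paths from G to A and testing each for blocking by {R}:
Path 1: G → V ← A
  V is a collider here and neither V nor any of its descendants is conditioned on, so the collider stays closed — the path is blocked at V.
Path 2: G ← R → P → V ← A
  R is a fork here and R is conditioned on, so the path is blocked at R.
Path 3: G ← P → V ← A
  V is a collider here and neither V nor any of its descendants is conditioned on, so the collider stays closed — the path is blocked at V.
All paths are blocked; G ⊥ A | {R} holds.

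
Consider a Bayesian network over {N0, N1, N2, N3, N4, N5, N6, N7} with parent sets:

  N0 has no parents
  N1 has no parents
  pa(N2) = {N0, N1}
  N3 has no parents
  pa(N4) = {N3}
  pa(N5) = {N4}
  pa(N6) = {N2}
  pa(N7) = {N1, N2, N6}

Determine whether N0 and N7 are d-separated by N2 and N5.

There are 3 undirected paths between N0 and N7; checking each against the conditioning set {N2, N5}:
  1. N0 → N2 → N6 → N7 — N2:chain[blocks]; N6:chain[open] ⇒ blocked
  2. N0 → N2 ← N1 → N7 — N2:collider[open]; N1:fork[open] ⇒ active
  3. N0 → N2 → N7 — N2:chain[blocks] ⇒ blocked
At least one path is unblocked, so d-separation fails.

No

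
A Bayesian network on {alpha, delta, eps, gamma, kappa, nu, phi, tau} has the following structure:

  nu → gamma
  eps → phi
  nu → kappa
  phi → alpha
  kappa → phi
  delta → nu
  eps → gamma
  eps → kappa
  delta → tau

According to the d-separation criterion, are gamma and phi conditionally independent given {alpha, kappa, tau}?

No

Enumerating the 4 paths from gamma to phi and testing each for blocking by {alpha, kappa, tau}:
  1. gamma ← nu → kappa → phi — nu:fork[open]; kappa:chain[blocks] ⇒ blocked
  2. gamma ← nu → kappa ← eps → phi — nu:fork[open]; kappa:collider[open]; eps:fork[open] ⇒ active
  3. gamma ← eps → kappa → phi — eps:fork[open]; kappa:chain[blocks] ⇒ blocked
  4. gamma ← eps → phi — eps:fork[open] ⇒ active
At least one path is unblocked, so d-separation fails.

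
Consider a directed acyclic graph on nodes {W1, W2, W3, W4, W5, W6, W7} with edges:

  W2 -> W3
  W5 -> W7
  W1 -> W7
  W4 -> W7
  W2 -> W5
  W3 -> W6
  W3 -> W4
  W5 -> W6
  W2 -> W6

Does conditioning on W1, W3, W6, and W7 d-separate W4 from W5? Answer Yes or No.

No

Enumerating the 5 paths from W4 to W5 and testing each for blocking by {W1, W3, W6, W7}:
Path 1: W4 → W7 ← W5
  W7 is a collider and W7 is conditioned on, which opens it — no node blocks this path, so it is active.
Path 2: W4 ← W3 → W6 ← W5
  W3 is a fork here and W3 is conditioned on, so the path is blocked at W3.
Path 3: W4 ← W3 → W6 ← W2 → W5
  W3 is a fork here and W3 is conditioned on, so the path is blocked at W3.
Path 4: W4 ← W3 ← W2 → W6 ← W5
  W3 is a chain here and W3 is conditioned on, so the path is blocked at W3.
Path 5: W4 ← W3 ← W2 → W5
  W3 is a chain here and W3 is conditioned on, so the path is blocked at W3.
At least one path is unblocked, so d-separation fails.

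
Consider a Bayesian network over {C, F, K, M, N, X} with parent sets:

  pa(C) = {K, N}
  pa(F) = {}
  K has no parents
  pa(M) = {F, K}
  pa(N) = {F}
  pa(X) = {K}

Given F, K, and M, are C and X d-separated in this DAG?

We examine all 2 paths between C and X:
Path 1: C ← K → X
  K is a fork here and K is conditioned on, so the path is blocked at K.
Path 2: C ← N ← F → M ← K → X
  F is a fork here and F is conditioned on, so the path is blocked at F.
All paths are blocked; C ⊥ X | {F, K, M} holds.

Yes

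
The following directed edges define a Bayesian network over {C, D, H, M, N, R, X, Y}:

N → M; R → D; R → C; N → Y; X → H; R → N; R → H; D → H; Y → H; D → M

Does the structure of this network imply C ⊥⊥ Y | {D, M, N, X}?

There are 6 undirected paths between C and Y; checking each against the conditioning set {D, M, N, X}:
  1. C ← R → H ← Y — R:fork[open]; H:collider[blocks] ⇒ blocked
  2. C ← R → H ← D → M ← N → Y — R:fork[open]; H:collider[blocks]; D:fork[blocks]; M:collider[open]; N:fork[blocks] ⇒ blocked
  3. C ← R → D → H ← Y — R:fork[open]; D:chain[blocks]; H:collider[blocks] ⇒ blocked
  4. C ← R → D → M ← N → Y — R:fork[open]; D:chain[blocks]; M:collider[open]; N:fork[blocks] ⇒ blocked
  5. C ← R → N → Y — R:fork[open]; N:chain[blocks] ⇒ blocked
  6. C ← R → N → M ← D → H ← Y — R:fork[open]; N:chain[blocks]; M:collider[open]; D:fork[blocks]; H:collider[blocks] ⇒ blocked
Every path is blocked, so C and Y are d-separated given {D, M, N, X}.

Yes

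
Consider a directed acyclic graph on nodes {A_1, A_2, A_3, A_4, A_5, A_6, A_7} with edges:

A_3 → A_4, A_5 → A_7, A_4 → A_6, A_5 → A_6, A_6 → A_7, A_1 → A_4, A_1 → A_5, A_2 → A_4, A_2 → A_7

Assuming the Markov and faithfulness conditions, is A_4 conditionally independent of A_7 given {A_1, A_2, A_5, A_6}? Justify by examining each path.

Yes — A_4 and A_7 are d-separated given {A_1, A_2, A_5, A_6}.

We examine all 5 paths between A_4 and A_7:
  1. A_4 ← A_2 → A_7 — A_2:fork[blocks] ⇒ blocked
  2. A_4 ← A_1 → A_5 → A_7 — A_1:fork[blocks]; A_5:chain[blocks] ⇒ blocked
  3. A_4 ← A_1 → A_5 → A_6 → A_7 — A_1:fork[blocks]; A_5:chain[blocks]; A_6:chain[blocks] ⇒ blocked
  4. A_4 → A_6 → A_7 — A_6:chain[blocks] ⇒ blocked
  5. A_4 → A_6 ← A_5 → A_7 — A_6:collider[open]; A_5:fork[blocks] ⇒ blocked
Since every path is blocked, d-separation holds.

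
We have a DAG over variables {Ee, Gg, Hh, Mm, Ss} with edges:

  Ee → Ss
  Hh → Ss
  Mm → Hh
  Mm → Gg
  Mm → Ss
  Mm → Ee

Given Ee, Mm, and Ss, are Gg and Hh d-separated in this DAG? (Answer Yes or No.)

There are 3 undirected paths between Gg and Hh; checking each against the conditioning set {Ee, Mm, Ss}:
  1. Gg ← Mm → Ee → Ss ← Hh — Mm:fork[blocks]; Ee:chain[blocks]; Ss:collider[open] ⇒ blocked
  2. Gg ← Mm → Hh — Mm:fork[blocks] ⇒ blocked
  3. Gg ← Mm → Ss ← Hh — Mm:fork[blocks]; Ss:collider[open] ⇒ blocked
Every path is blocked, so Gg and Hh are d-separated given {Ee, Mm, Ss}.

Yes — Gg and Hh are d-separated given {Ee, Mm, Ss}.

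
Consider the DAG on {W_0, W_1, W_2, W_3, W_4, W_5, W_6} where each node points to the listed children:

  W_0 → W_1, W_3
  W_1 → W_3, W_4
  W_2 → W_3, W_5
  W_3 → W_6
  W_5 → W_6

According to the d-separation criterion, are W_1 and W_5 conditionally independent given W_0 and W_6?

Enumerating the 4 paths from W_1 to W_5 and testing each for blocking by {W_0, W_6}:
  1. W_1 ← W_0 → W_3 ← W_2 → W_5 — W_0:fork[blocks]; W_3:collider[open]; W_2:fork[open] ⇒ blocked
  2. W_1 ← W_0 → W_3 → W_6 ← W_5 — W_0:fork[blocks]; W_3:chain[open]; W_6:collider[open] ⇒ blocked
  3. W_1 → W_3 ← W_2 → W_5 — W_3:collider[open]; W_2:fork[open] ⇒ active
  4. W_1 → W_3 → W_6 ← W_5 — W_3:chain[open]; W_6:collider[open] ⇒ active
Since the path W_1 → W_3 ← W_2 → W_5 is active, W_1 and W_5 are not d-separated given {W_0, W_6}.

No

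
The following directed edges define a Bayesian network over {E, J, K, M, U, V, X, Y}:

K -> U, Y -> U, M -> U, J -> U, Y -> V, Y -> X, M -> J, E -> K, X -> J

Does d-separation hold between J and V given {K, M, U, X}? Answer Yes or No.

There are 3 undirected paths between J and V; checking each against the conditioning set {K, M, U, X}:
Path 1: J ← M → U ← Y → V
  M is a fork here and M is conditioned on, so the path is blocked at M.
Path 2: J ← X ← Y → V
  X is a chain here and X is conditioned on, so the path is blocked at X.
Path 3: J → U ← Y → V
  U is a collider and U is conditioned on, which opens it; Y is a fork and Y is not conditioned on — no node blocks this path, so it is active.
Because an active path exists, J and V are not d-separated.

No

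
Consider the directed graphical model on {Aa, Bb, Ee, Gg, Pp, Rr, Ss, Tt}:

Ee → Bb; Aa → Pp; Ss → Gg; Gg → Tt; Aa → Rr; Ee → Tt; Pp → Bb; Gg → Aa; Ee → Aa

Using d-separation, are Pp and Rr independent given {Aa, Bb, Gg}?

3 paths connect Pp and Rr; each must be blocked for d-separation to hold:
Path 1: Pp → Bb ← Ee → Aa → Rr
  Aa is a chain here and Aa is conditioned on, so the path is blocked at Aa.
Path 2: Pp → Bb ← Ee → Tt ← Gg → Aa → Rr
  Tt is a collider here and neither Tt nor any of its descendants is conditioned on, so the collider stays closed — the path is blocked at Tt.
Path 3: Pp ← Aa → Rr
  Aa is a fork here and Aa is conditioned on, so the path is blocked at Aa.
Since every path is blocked, d-separation holds.

Yes — Pp and Rr are d-separated given {Aa, Bb, Gg}.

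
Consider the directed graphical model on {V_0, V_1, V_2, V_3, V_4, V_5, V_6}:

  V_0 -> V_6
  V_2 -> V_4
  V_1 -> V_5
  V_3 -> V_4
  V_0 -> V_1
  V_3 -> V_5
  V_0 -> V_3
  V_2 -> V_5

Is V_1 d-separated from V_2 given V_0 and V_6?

Enumerating the 4 paths from V_1 to V_2 and testing each for blocking by {V_0, V_6}:
  1. V_1 → V_5 ← V_2 — V_5:collider[blocks] ⇒ blocked
  2. V_1 → V_5 ← V_3 → V_4 ← V_2 — V_5:collider[blocks]; V_3:fork[open]; V_4:collider[blocks] ⇒ blocked
  3. V_1 ← V_0 → V_3 → V_4 ← V_2 — V_0:fork[blocks]; V_3:chain[open]; V_4:collider[blocks] ⇒ blocked
  4. V_1 ← V_0 → V_3 → V_5 ← V_2 — V_0:fork[blocks]; V_3:chain[open]; V_5:collider[blocks] ⇒ blocked
Since every path is blocked, d-separation holds.

Yes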